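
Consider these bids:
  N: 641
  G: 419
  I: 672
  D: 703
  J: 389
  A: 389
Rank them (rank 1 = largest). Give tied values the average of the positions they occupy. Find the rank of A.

5.5

Sorted (descending): 703, 672, 641, 419, 389, 389
The 2 values of 389 occupy positions 5–6 → average rank (5+6)/2 = 5.5.
A has value 389 → rank 5.5.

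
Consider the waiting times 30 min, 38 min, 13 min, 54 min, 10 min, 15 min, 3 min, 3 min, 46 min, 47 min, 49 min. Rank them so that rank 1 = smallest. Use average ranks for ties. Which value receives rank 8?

Sorted (ascending): 3, 3, 10, 13, 15, 30, 38, 46, 47, 49, 54
The 2 values of 3 occupy positions 1–2 → average rank (1+2)/2 = 1.5.
Rank 8 → value 46.

46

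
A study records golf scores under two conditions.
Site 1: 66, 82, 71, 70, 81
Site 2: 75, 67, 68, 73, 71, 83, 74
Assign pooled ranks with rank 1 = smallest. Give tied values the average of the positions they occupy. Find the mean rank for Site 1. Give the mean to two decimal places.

6.30

Sorted (ascending): 66, 67, 68, 70, 71, 71, 73, 74, 75, 81, 82, 83
The 2 values of 71 occupy positions 5–6 → average rank (5+6)/2 = 5.5.
Site 1 values → pooled ranks: 66→1, 82→11, 71→5.5, 70→4, 81→10
Mean rank = (1 + 11 + 5.5 + 4 + 10) / 5 = 6.30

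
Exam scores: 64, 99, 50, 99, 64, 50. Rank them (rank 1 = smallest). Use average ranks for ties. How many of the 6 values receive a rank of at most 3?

Sorted (ascending): 50, 50, 64, 64, 99, 99
The 2 values of 50 occupy positions 1–2 → average rank (1+2)/2 = 1.5.
The 2 values of 64 occupy positions 3–4 → average rank (3+4)/2 = 3.5.
The 2 values of 99 occupy positions 5–6 → average rank (5+6)/2 = 5.5.
Ranks ≤ 3: {1.5, 1.5} → 2 values.

2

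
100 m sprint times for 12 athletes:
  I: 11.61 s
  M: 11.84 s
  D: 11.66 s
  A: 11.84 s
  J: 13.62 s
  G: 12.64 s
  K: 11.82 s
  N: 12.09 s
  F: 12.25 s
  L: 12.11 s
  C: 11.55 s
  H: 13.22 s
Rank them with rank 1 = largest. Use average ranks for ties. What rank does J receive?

1

Sorted (descending): 13.62, 13.22, 12.64, 12.25, 12.11, 12.09, 11.84, 11.84, 11.82, 11.66, 11.61, 11.55
The 2 values of 11.84 occupy positions 7–8 → average rank (7+8)/2 = 7.5.
J has value 13.62 s → rank 1.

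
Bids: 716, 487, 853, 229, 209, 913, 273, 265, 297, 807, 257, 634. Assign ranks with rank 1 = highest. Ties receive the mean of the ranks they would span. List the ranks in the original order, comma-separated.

4, 6, 2, 11, 12, 1, 8, 9, 7, 3, 10, 5

Sorted (descending): 913, 853, 807, 716, 634, 487, 297, 273, 265, 257, 229, 209
No ties — each value takes its position as its rank.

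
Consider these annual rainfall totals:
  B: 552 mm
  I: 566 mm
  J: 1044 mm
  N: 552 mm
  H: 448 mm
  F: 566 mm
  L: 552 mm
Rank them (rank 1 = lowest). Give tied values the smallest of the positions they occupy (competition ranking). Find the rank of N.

Sorted (ascending): 448, 552, 552, 552, 566, 566, 1044
The 3 values of 552 occupy positions 2–4 → each gets rank 2.
The 2 values of 566 occupy positions 5–6 → each gets rank 5.
N has value 552 mm → rank 2.

2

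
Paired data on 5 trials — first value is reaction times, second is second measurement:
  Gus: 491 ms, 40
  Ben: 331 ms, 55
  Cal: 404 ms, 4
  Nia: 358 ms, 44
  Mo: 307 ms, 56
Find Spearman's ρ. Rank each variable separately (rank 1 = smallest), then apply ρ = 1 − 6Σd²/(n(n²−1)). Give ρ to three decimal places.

-0.900

Ranks of variable 1: 5, 2, 4, 3, 1
Ranks of variable 2: 2, 4, 1, 3, 5
d = r₁ − r₂: 3, -2, 3, 0, -4
d²: 9, 4, 9, 0, 16; Σd² = 38
ρ = 1 − 6·38/(5·24) = 1 − 228/120 = -0.900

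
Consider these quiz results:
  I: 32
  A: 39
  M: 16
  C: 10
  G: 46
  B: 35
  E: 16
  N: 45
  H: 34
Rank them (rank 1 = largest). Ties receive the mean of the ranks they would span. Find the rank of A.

3

Sorted (descending): 46, 45, 39, 35, 34, 32, 16, 16, 10
The 2 values of 16 occupy positions 7–8 → average rank (7+8)/2 = 7.5.
A has value 39 → rank 3.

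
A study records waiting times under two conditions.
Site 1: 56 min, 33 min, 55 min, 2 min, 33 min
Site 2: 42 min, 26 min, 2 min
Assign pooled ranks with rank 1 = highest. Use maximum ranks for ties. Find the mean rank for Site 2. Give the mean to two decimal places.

5.67

Sorted (descending): 56, 55, 42, 33, 33, 26, 2, 2
The 2 values of 33 occupy positions 4–5 → each gets rank 5.
The 2 values of 2 occupy positions 7–8 → each gets rank 8.
Site 2 values → pooled ranks: 42→3, 26→6, 2→8
Mean rank = (3 + 6 + 8) / 3 = 5.67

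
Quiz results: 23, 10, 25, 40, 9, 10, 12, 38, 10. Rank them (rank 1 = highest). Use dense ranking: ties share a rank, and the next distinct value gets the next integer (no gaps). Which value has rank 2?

38

Sorted (descending): 40, 38, 25, 23, 12, 10, 10, 10, 9
The 3 values of 10 share dense rank 6.
Remaining distinct values take the next consecutive integers.
Rank 2 → value 38.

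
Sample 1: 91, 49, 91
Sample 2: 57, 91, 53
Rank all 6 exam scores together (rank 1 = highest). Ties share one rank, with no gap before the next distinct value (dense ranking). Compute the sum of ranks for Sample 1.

Sorted (descending): 91, 91, 91, 57, 53, 49
The 3 values of 91 share dense rank 1.
Remaining distinct values take the next consecutive integers.
Sample 1 values → pooled ranks: 91→1, 49→4, 91→1
Rank sum = 1 + 4 + 1 = 6

6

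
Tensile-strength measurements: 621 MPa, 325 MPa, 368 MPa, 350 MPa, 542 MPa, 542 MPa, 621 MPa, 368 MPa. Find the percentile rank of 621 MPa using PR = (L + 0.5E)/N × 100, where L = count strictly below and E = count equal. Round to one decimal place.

87.5

N = 8.
Strictly below 621: 6. Equal to 621: 2.
PR = (6 + 0.5·2)/8 × 100 = 87.5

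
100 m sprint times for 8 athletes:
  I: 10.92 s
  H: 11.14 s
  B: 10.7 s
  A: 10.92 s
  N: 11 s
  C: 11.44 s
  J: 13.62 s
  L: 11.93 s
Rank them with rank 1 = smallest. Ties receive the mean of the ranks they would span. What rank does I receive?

2.5

Sorted (ascending): 10.7, 10.92, 10.92, 11, 11.14, 11.44, 11.93, 13.62
The 2 values of 10.92 occupy positions 2–3 → average rank (2+3)/2 = 2.5.
I has value 10.92 s → rank 2.5.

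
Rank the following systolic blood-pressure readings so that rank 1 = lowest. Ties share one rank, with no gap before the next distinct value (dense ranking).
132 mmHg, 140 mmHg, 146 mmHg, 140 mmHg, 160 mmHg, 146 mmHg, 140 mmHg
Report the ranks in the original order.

Sorted (ascending): 132, 140, 140, 140, 146, 146, 160
The 3 values of 140 share dense rank 2.
The 2 values of 146 share dense rank 3.
Remaining distinct values take the next consecutive integers.

1, 2, 3, 2, 4, 3, 2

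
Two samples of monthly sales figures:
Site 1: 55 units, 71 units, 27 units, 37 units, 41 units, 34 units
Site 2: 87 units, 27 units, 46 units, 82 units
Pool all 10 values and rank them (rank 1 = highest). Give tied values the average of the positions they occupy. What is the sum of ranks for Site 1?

Sorted (descending): 87, 82, 71, 55, 46, 41, 37, 34, 27, 27
The 2 values of 27 occupy positions 9–10 → average rank (9+10)/2 = 9.5.
Site 1 values → pooled ranks: 55→4, 71→3, 27→9.5, 37→7, 41→6, 34→8
Rank sum = 4 + 3 + 9.5 + 7 + 6 + 8 = 37.5

37.5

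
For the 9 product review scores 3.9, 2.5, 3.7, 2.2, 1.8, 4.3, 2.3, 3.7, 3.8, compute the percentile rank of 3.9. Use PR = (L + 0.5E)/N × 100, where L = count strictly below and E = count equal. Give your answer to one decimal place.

N = 9.
Strictly below 3.9: 7. Equal to 3.9: 1.
PR = (7 + 0.5·1)/9 × 100 = 83.3

83.3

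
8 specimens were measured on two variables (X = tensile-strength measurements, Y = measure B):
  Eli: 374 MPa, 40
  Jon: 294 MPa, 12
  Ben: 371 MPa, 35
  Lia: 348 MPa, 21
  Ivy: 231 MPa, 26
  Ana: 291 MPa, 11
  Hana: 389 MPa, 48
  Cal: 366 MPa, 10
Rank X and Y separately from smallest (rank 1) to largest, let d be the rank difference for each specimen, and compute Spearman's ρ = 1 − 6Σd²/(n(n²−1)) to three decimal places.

0.619

Ranks of variable 1: 7, 3, 6, 4, 1, 2, 8, 5
Ranks of variable 2: 7, 3, 6, 4, 5, 2, 8, 1
d = r₁ − r₂: 0, 0, 0, 0, -4, 0, 0, 4
d²: 0, 0, 0, 0, 16, 0, 0, 16; Σd² = 32
ρ = 1 − 6·32/(8·63) = 1 − 192/504 = 0.619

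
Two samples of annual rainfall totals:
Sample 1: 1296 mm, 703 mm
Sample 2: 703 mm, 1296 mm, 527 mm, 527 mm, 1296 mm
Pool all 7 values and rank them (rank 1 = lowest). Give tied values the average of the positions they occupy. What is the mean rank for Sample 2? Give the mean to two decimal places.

3.70

Sorted (ascending): 527, 527, 703, 703, 1296, 1296, 1296
The 2 values of 527 occupy positions 1–2 → average rank (1+2)/2 = 1.5.
The 2 values of 703 occupy positions 3–4 → average rank (3+4)/2 = 3.5.
The 3 values of 1296 occupy positions 5–7 → average rank 6.
Sample 2 values → pooled ranks: 703→3.5, 1296→6, 527→1.5, 527→1.5, 1296→6
Mean rank = (3.5 + 6 + 1.5 + 1.5 + 6) / 5 = 3.70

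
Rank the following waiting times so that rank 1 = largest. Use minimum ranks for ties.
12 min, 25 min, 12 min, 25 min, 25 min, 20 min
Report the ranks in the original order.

Sorted (descending): 25, 25, 25, 20, 12, 12
The 3 values of 25 occupy positions 1–3 → each gets rank 1.
The 2 values of 12 occupy positions 5–6 → each gets rank 5.

5, 1, 5, 1, 1, 4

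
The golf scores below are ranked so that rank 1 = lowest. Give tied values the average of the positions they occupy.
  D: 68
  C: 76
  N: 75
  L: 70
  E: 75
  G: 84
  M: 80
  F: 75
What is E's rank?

4

Sorted (ascending): 68, 70, 75, 75, 75, 76, 80, 84
The 3 values of 75 occupy positions 3–5 → average rank 4.
E has value 75 → rank 4.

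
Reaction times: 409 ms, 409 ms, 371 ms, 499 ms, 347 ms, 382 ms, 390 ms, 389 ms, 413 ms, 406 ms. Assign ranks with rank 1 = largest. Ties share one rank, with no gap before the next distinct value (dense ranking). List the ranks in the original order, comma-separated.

3, 3, 8, 1, 9, 7, 5, 6, 2, 4

Sorted (descending): 499, 413, 409, 409, 406, 390, 389, 382, 371, 347
The 2 values of 409 share dense rank 3.
Remaining distinct values take the next consecutive integers.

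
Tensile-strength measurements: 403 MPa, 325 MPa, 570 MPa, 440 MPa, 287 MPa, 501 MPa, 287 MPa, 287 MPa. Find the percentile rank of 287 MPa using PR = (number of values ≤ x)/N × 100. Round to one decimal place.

37.5

N = 8.
Strictly below 287: 0. Equal to 287: 3.
PR = 3/8 × 100 = 37.5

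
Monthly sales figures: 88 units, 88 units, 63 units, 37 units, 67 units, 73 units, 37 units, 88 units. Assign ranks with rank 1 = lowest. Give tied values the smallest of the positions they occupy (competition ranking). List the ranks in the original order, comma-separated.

6, 6, 3, 1, 4, 5, 1, 6

Sorted (ascending): 37, 37, 63, 67, 73, 88, 88, 88
The 2 values of 37 occupy positions 1–2 → each gets rank 1.
The 3 values of 88 occupy positions 6–8 → each gets rank 6.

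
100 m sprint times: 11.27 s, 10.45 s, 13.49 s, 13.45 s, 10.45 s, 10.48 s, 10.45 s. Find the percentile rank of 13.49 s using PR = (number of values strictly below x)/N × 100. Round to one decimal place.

85.7

N = 7.
Strictly below 13.49: 6. Equal to 13.49: 1.
PR = 6/7 × 100 = 85.7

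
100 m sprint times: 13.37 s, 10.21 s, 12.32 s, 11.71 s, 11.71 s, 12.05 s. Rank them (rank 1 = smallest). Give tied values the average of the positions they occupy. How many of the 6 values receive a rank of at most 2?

1

Sorted (ascending): 10.21, 11.71, 11.71, 12.05, 12.32, 13.37
The 2 values of 11.71 occupy positions 2–3 → average rank (2+3)/2 = 2.5.
Ranks ≤ 2: {1} → 1 value.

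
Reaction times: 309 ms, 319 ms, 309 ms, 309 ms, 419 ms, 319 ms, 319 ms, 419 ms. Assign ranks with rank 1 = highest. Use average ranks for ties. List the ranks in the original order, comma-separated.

Sorted (descending): 419, 419, 319, 319, 319, 309, 309, 309
The 2 values of 419 occupy positions 1–2 → average rank (1+2)/2 = 1.5.
The 3 values of 319 occupy positions 3–5 → average rank 4.
The 3 values of 309 occupy positions 6–8 → average rank 7.

7, 4, 7, 7, 1.5, 4, 4, 1.5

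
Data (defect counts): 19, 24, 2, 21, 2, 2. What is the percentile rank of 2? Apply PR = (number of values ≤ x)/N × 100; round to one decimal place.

N = 6.
Strictly below 2: 0. Equal to 2: 3.
PR = 3/6 × 100 = 50.0

50.0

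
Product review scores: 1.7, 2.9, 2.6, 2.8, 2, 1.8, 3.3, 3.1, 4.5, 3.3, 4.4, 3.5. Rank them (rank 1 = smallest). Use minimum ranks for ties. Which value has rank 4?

Sorted (ascending): 1.7, 1.8, 2, 2.6, 2.8, 2.9, 3.1, 3.3, 3.3, 3.5, 4.4, 4.5
The 2 values of 3.3 occupy positions 8–9 → each gets rank 8.
Rank 4 → value 2.6.

2.6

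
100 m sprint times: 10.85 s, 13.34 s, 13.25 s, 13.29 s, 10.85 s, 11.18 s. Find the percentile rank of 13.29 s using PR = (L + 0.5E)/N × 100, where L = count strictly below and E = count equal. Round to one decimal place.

75.0

N = 6.
Strictly below 13.29: 4. Equal to 13.29: 1.
PR = (4 + 0.5·1)/6 × 100 = 75.0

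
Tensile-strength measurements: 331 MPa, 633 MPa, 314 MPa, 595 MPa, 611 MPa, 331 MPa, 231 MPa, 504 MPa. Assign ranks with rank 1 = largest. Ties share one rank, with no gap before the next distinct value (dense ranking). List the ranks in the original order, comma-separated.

5, 1, 6, 3, 2, 5, 7, 4

Sorted (descending): 633, 611, 595, 504, 331, 331, 314, 231
The 2 values of 331 share dense rank 5.
Remaining distinct values take the next consecutive integers.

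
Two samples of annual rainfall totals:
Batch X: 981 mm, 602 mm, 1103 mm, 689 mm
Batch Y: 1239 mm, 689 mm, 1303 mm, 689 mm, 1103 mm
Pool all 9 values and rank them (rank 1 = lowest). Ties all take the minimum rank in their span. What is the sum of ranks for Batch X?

Sorted (ascending): 602, 689, 689, 689, 981, 1103, 1103, 1239, 1303
The 3 values of 689 occupy positions 2–4 → each gets rank 2.
The 2 values of 1103 occupy positions 6–7 → each gets rank 6.
Batch X values → pooled ranks: 981→5, 602→1, 1103→6, 689→2
Rank sum = 5 + 1 + 6 + 2 = 14

14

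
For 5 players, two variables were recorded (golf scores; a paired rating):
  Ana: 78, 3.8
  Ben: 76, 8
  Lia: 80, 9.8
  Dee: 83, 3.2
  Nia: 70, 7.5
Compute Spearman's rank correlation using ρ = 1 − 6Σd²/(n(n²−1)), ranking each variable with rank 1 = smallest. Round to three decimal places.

Ranks of variable 1: 3, 2, 4, 5, 1
Ranks of variable 2: 2, 4, 5, 1, 3
d = r₁ − r₂: 1, -2, -1, 4, -2
d²: 1, 4, 1, 16, 4; Σd² = 26
ρ = 1 − 6·26/(5·24) = 1 − 156/120 = -0.300

-0.300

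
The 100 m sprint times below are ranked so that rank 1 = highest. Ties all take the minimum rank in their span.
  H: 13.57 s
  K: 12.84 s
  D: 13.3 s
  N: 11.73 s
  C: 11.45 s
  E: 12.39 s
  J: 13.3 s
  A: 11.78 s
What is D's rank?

2

Sorted (descending): 13.57, 13.3, 13.3, 12.84, 12.39, 11.78, 11.73, 11.45
The 2 values of 13.3 occupy positions 2–3 → each gets rank 2.
D has value 13.3 s → rank 2.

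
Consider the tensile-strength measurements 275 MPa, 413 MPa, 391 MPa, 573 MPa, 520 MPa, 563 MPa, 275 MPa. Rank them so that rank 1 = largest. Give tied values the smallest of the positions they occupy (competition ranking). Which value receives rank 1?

573

Sorted (descending): 573, 563, 520, 413, 391, 275, 275
The 2 values of 275 occupy positions 6–7 → each gets rank 6.
Rank 1 → value 573.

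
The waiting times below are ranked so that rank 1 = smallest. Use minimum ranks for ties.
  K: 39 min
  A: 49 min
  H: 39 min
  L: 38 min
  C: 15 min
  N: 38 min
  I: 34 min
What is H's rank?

5

Sorted (ascending): 15, 34, 38, 38, 39, 39, 49
The 2 values of 38 occupy positions 3–4 → each gets rank 3.
The 2 values of 39 occupy positions 5–6 → each gets rank 5.
H has value 39 min → rank 5.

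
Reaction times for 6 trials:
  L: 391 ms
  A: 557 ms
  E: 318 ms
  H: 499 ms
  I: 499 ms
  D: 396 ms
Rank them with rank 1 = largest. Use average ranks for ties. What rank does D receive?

4

Sorted (descending): 557, 499, 499, 396, 391, 318
The 2 values of 499 occupy positions 2–3 → average rank (2+3)/2 = 2.5.
D has value 396 ms → rank 4.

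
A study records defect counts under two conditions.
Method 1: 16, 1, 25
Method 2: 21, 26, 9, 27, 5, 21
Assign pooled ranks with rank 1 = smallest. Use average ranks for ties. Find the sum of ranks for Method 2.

Sorted (ascending): 1, 5, 9, 16, 21, 21, 25, 26, 27
The 2 values of 21 occupy positions 5–6 → average rank (5+6)/2 = 5.5.
Method 2 values → pooled ranks: 21→5.5, 26→8, 9→3, 27→9, 5→2, 21→5.5
Rank sum = 5.5 + 8 + 3 + 9 + 2 + 5.5 = 33

33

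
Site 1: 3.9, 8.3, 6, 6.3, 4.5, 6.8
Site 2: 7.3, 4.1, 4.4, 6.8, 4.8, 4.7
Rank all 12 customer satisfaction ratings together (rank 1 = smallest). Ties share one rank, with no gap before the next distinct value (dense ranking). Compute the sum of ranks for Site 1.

40

Sorted (ascending): 3.9, 4.1, 4.4, 4.5, 4.7, 4.8, 6, 6.3, 6.8, 6.8, 7.3, 8.3
The 2 values of 6.8 share dense rank 9.
Remaining distinct values take the next consecutive integers.
Site 1 values → pooled ranks: 3.9→1, 8.3→11, 6→7, 6.3→8, 4.5→4, 6.8→9
Rank sum = 1 + 11 + 7 + 8 + 4 + 9 = 40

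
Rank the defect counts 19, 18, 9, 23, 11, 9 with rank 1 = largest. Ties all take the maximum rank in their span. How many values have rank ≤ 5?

4

Sorted (descending): 23, 19, 18, 11, 9, 9
The 2 values of 9 occupy positions 5–6 → each gets rank 6.
Ranks ≤ 5: {1, 2, 3, 4} → 4 values.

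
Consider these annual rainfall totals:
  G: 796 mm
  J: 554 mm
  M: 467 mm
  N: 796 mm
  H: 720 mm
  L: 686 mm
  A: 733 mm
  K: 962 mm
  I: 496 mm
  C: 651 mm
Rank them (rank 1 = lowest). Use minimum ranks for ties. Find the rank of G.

Sorted (ascending): 467, 496, 554, 651, 686, 720, 733, 796, 796, 962
The 2 values of 796 occupy positions 8–9 → each gets rank 8.
G has value 796 mm → rank 8.

8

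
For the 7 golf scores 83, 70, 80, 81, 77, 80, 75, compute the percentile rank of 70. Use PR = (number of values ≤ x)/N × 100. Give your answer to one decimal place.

14.3

N = 7.
Strictly below 70: 0. Equal to 70: 1.
PR = 1/7 × 100 = 14.3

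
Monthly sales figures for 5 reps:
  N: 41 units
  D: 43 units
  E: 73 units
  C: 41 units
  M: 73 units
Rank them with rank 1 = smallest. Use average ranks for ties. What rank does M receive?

Sorted (ascending): 41, 41, 43, 73, 73
The 2 values of 41 occupy positions 1–2 → average rank (1+2)/2 = 1.5.
The 2 values of 73 occupy positions 4–5 → average rank (4+5)/2 = 4.5.
M has value 73 units → rank 4.5.

4.5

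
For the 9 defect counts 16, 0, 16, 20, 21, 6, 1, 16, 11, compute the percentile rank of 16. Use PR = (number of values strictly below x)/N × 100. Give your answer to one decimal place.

N = 9.
Strictly below 16: 4. Equal to 16: 3.
PR = 4/9 × 100 = 44.4

44.4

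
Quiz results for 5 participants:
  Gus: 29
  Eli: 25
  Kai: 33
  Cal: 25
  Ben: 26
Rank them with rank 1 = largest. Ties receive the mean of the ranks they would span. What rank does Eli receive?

4.5

Sorted (descending): 33, 29, 26, 25, 25
The 2 values of 25 occupy positions 4–5 → average rank (4+5)/2 = 4.5.
Eli has value 25 → rank 4.5.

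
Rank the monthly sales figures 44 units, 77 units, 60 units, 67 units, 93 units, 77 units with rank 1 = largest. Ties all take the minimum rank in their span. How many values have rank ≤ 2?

Sorted (descending): 93, 77, 77, 67, 60, 44
The 2 values of 77 occupy positions 2–3 → each gets rank 2.
Ranks ≤ 2: {1, 2, 2} → 3 values.

3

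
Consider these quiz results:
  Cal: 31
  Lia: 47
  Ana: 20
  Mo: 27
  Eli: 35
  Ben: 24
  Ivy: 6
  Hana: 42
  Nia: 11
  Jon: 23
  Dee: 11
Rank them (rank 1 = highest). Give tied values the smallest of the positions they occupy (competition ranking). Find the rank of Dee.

Sorted (descending): 47, 42, 35, 31, 27, 24, 23, 20, 11, 11, 6
The 2 values of 11 occupy positions 9–10 → each gets rank 9.
Dee has value 11 → rank 9.

9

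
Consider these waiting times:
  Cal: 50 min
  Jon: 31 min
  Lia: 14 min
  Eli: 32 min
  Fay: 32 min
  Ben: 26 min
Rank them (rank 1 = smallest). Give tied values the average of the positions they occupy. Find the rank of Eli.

Sorted (ascending): 14, 26, 31, 32, 32, 50
The 2 values of 32 occupy positions 4–5 → average rank (4+5)/2 = 4.5.
Eli has value 32 min → rank 4.5.

4.5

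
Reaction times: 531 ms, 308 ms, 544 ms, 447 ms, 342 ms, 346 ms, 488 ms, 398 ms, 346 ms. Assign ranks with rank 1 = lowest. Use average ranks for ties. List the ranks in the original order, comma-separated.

8, 1, 9, 6, 2, 3.5, 7, 5, 3.5

Sorted (ascending): 308, 342, 346, 346, 398, 447, 488, 531, 544
The 2 values of 346 occupy positions 3–4 → average rank (3+4)/2 = 3.5.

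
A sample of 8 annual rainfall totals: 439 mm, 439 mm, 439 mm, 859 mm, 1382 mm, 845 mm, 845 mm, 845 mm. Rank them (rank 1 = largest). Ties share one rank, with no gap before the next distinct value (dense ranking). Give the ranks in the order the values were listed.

Sorted (descending): 1382, 859, 845, 845, 845, 439, 439, 439
The 3 values of 845 share dense rank 3.
The 3 values of 439 share dense rank 4.
Remaining distinct values take the next consecutive integers.

4, 4, 4, 2, 1, 3, 3, 3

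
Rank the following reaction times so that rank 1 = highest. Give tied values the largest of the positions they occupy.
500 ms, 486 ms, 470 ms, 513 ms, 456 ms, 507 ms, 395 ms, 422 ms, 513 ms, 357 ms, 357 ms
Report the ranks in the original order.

Sorted (descending): 513, 513, 507, 500, 486, 470, 456, 422, 395, 357, 357
The 2 values of 513 occupy positions 1–2 → each gets rank 2.
The 2 values of 357 occupy positions 10–11 → each gets rank 11.

4, 5, 6, 2, 7, 3, 9, 8, 2, 11, 11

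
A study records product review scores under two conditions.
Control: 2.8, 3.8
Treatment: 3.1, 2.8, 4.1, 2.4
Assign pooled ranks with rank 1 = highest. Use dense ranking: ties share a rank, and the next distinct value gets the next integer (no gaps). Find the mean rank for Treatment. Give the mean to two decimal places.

3.25

Sorted (descending): 4.1, 3.8, 3.1, 2.8, 2.8, 2.4
The 2 values of 2.8 share dense rank 4.
Remaining distinct values take the next consecutive integers.
Treatment values → pooled ranks: 3.1→3, 2.8→4, 4.1→1, 2.4→5
Mean rank = (3 + 4 + 1 + 5) / 4 = 3.25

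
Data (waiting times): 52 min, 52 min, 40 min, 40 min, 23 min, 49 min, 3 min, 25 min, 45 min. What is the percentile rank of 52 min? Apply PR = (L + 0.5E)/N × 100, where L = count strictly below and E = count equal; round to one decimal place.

N = 9.
Strictly below 52: 7. Equal to 52: 2.
PR = (7 + 0.5·2)/9 × 100 = 88.9

88.9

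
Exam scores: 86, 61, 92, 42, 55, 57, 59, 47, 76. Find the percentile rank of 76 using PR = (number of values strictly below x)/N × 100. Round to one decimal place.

66.7

N = 9.
Strictly below 76: 6. Equal to 76: 1.
PR = 6/9 × 100 = 66.7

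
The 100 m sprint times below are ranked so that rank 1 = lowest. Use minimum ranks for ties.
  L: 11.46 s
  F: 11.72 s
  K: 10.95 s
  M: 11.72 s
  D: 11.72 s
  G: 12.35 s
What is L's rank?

2

Sorted (ascending): 10.95, 11.46, 11.72, 11.72, 11.72, 12.35
The 3 values of 11.72 occupy positions 3–5 → each gets rank 3.
L has value 11.46 s → rank 2.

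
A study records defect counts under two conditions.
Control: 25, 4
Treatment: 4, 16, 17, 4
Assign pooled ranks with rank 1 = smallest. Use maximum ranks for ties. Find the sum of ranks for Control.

Sorted (ascending): 4, 4, 4, 16, 17, 25
The 3 values of 4 occupy positions 1–3 → each gets rank 3.
Control values → pooled ranks: 25→6, 4→3
Rank sum = 6 + 3 = 9

9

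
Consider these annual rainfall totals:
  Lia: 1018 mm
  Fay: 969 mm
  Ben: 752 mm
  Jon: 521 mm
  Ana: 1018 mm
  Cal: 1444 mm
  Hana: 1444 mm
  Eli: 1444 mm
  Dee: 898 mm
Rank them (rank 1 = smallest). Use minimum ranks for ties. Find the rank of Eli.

7

Sorted (ascending): 521, 752, 898, 969, 1018, 1018, 1444, 1444, 1444
The 2 values of 1018 occupy positions 5–6 → each gets rank 5.
The 3 values of 1444 occupy positions 7–9 → each gets rank 7.
Eli has value 1444 mm → rank 7.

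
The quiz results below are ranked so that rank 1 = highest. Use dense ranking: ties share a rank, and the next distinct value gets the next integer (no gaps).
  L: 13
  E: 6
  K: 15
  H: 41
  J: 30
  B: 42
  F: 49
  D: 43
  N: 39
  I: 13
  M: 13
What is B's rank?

Sorted (descending): 49, 43, 42, 41, 39, 30, 15, 13, 13, 13, 6
The 3 values of 13 share dense rank 8.
Remaining distinct values take the next consecutive integers.
B has value 42 → rank 3.

3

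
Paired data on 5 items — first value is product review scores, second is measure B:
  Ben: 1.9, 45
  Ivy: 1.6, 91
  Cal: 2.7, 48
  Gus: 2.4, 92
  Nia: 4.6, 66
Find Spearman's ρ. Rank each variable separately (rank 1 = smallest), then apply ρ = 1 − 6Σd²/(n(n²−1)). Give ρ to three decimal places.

-0.100

Ranks of variable 1: 2, 1, 4, 3, 5
Ranks of variable 2: 1, 4, 2, 5, 3
d = r₁ − r₂: 1, -3, 2, -2, 2
d²: 1, 9, 4, 4, 4; Σd² = 22
ρ = 1 − 6·22/(5·24) = 1 − 132/120 = -0.100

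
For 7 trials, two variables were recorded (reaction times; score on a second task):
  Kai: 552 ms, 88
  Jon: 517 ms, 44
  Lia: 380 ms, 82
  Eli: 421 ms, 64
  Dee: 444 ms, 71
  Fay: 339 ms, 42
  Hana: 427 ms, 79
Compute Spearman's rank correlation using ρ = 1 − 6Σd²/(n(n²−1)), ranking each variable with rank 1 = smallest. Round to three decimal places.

Ranks of variable 1: 7, 6, 2, 3, 5, 1, 4
Ranks of variable 2: 7, 2, 6, 3, 4, 1, 5
d = r₁ − r₂: 0, 4, -4, 0, 1, 0, -1
d²: 0, 16, 16, 0, 1, 0, 1; Σd² = 34
ρ = 1 − 6·34/(7·48) = 1 − 204/336 = 0.393

0.393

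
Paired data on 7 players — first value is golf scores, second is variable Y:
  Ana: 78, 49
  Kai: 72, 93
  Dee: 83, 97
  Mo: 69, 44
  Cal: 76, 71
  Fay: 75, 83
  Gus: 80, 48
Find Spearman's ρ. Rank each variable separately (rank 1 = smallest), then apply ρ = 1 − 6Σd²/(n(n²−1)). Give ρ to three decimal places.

0.286

Ranks of variable 1: 5, 2, 7, 1, 4, 3, 6
Ranks of variable 2: 3, 6, 7, 1, 4, 5, 2
d = r₁ − r₂: 2, -4, 0, 0, 0, -2, 4
d²: 4, 16, 0, 0, 0, 4, 16; Σd² = 40
ρ = 1 − 6·40/(7·48) = 1 − 240/336 = 0.286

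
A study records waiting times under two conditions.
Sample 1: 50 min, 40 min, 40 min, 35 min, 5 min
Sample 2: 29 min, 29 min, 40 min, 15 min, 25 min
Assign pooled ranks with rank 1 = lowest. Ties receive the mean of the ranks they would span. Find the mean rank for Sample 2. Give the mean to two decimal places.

Sorted (ascending): 5, 15, 25, 29, 29, 35, 40, 40, 40, 50
The 2 values of 29 occupy positions 4–5 → average rank (4+5)/2 = 4.5.
The 3 values of 40 occupy positions 7–9 → average rank 8.
Sample 2 values → pooled ranks: 29→4.5, 29→4.5, 40→8, 15→2, 25→3
Mean rank = (4.5 + 4.5 + 8 + 2 + 3) / 5 = 4.40

4.40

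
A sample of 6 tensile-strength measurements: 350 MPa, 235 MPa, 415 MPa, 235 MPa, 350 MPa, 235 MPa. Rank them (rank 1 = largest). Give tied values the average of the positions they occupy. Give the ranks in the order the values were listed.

Sorted (descending): 415, 350, 350, 235, 235, 235
The 2 values of 350 occupy positions 2–3 → average rank (2+3)/2 = 2.5.
The 3 values of 235 occupy positions 4–6 → average rank 5.

2.5, 5, 1, 5, 2.5, 5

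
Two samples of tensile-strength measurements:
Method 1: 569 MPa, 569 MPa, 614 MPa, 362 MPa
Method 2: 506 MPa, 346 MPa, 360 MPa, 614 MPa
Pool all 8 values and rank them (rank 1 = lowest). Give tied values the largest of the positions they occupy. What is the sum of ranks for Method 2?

15

Sorted (ascending): 346, 360, 362, 506, 569, 569, 614, 614
The 2 values of 569 occupy positions 5–6 → each gets rank 6.
The 2 values of 614 occupy positions 7–8 → each gets rank 8.
Method 2 values → pooled ranks: 506→4, 346→1, 360→2, 614→8
Rank sum = 4 + 1 + 2 + 8 = 15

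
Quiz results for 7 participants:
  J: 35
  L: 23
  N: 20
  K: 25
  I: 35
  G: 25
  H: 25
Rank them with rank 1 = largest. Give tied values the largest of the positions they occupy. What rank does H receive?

5

Sorted (descending): 35, 35, 25, 25, 25, 23, 20
The 2 values of 35 occupy positions 1–2 → each gets rank 2.
The 3 values of 25 occupy positions 3–5 → each gets rank 5.
H has value 25 → rank 5.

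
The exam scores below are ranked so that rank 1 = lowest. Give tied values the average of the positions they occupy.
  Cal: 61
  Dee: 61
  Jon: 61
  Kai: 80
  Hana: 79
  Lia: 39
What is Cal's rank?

Sorted (ascending): 39, 61, 61, 61, 79, 80
The 3 values of 61 occupy positions 2–4 → average rank 3.
Cal has value 61 → rank 3.

3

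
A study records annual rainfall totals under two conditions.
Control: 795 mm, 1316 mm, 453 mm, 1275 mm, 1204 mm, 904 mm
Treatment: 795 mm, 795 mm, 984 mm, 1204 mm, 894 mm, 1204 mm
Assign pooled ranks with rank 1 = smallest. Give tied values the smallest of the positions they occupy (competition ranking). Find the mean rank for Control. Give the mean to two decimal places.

6.67

Sorted (ascending): 453, 795, 795, 795, 894, 904, 984, 1204, 1204, 1204, 1275, 1316
The 3 values of 795 occupy positions 2–4 → each gets rank 2.
The 3 values of 1204 occupy positions 8–10 → each gets rank 8.
Control values → pooled ranks: 795→2, 1316→12, 453→1, 1275→11, 1204→8, 904→6
Mean rank = (2 + 12 + 1 + 11 + 8 + 6) / 6 = 6.67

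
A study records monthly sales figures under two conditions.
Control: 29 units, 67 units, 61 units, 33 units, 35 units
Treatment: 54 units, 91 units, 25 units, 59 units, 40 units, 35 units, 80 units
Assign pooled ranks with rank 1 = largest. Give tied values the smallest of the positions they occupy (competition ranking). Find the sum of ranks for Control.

Sorted (descending): 91, 80, 67, 61, 59, 54, 40, 35, 35, 33, 29, 25
The 2 values of 35 occupy positions 8–9 → each gets rank 8.
Control values → pooled ranks: 29→11, 67→3, 61→4, 33→10, 35→8
Rank sum = 11 + 3 + 4 + 10 + 8 = 36

36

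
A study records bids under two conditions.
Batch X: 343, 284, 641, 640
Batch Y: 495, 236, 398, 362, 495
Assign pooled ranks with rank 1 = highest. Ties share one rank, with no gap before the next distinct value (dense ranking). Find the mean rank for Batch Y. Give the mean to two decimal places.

Sorted (descending): 641, 640, 495, 495, 398, 362, 343, 284, 236
The 2 values of 495 share dense rank 3.
Remaining distinct values take the next consecutive integers.
Batch Y values → pooled ranks: 495→3, 236→8, 398→4, 362→5, 495→3
Mean rank = (3 + 8 + 4 + 5 + 3) / 5 = 4.60

4.60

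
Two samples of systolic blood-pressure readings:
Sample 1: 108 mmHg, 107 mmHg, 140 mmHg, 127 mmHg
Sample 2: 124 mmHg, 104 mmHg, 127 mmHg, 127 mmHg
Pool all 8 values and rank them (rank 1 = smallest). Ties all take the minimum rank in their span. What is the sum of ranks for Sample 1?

18

Sorted (ascending): 104, 107, 108, 124, 127, 127, 127, 140
The 3 values of 127 occupy positions 5–7 → each gets rank 5.
Sample 1 values → pooled ranks: 108→3, 107→2, 140→8, 127→5
Rank sum = 3 + 2 + 8 + 5 = 18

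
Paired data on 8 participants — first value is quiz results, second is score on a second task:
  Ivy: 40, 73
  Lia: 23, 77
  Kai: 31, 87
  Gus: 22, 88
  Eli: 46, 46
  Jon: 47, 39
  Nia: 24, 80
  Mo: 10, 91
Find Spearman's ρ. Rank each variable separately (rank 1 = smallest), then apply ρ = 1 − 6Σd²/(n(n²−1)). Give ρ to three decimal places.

Ranks of variable 1: 6, 3, 5, 2, 7, 8, 4, 1
Ranks of variable 2: 3, 4, 6, 7, 2, 1, 5, 8
d = r₁ − r₂: 3, -1, -1, -5, 5, 7, -1, -7
d²: 9, 1, 1, 25, 25, 49, 1, 49; Σd² = 160
ρ = 1 − 6·160/(8·63) = 1 − 960/504 = -0.905

-0.905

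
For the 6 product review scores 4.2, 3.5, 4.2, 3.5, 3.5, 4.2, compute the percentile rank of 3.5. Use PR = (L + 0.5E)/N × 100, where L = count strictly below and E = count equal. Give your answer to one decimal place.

25.0

N = 6.
Strictly below 3.5: 0. Equal to 3.5: 3.
PR = (0 + 0.5·3)/6 × 100 = 25.0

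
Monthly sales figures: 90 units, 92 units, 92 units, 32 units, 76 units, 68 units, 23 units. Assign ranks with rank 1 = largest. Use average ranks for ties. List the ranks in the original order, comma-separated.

Sorted (descending): 92, 92, 90, 76, 68, 32, 23
The 2 values of 92 occupy positions 1–2 → average rank (1+2)/2 = 1.5.

3, 1.5, 1.5, 6, 4, 5, 7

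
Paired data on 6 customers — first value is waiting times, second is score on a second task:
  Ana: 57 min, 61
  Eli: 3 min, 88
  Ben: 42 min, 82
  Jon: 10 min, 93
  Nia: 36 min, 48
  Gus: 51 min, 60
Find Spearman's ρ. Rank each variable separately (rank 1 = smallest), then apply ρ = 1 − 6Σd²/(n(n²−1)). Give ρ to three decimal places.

-0.543

Ranks of variable 1: 6, 1, 4, 2, 3, 5
Ranks of variable 2: 3, 5, 4, 6, 1, 2
d = r₁ − r₂: 3, -4, 0, -4, 2, 3
d²: 9, 16, 0, 16, 4, 9; Σd² = 54
ρ = 1 − 6·54/(6·35) = 1 − 324/210 = -0.543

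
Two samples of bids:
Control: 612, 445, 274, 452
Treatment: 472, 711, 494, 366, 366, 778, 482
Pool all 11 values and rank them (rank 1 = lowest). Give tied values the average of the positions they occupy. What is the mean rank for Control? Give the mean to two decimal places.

Sorted (ascending): 274, 366, 366, 445, 452, 472, 482, 494, 612, 711, 778
The 2 values of 366 occupy positions 2–3 → average rank (2+3)/2 = 2.5.
Control values → pooled ranks: 612→9, 445→4, 274→1, 452→5
Mean rank = (9 + 4 + 1 + 5) / 4 = 4.75

4.75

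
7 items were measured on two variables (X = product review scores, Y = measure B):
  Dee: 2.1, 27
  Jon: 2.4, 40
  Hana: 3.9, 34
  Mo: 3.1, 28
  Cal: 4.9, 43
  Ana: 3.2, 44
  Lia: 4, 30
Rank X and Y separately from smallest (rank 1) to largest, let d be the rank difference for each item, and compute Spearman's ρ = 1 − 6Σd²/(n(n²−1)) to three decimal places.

0.464

Ranks of variable 1: 1, 2, 5, 3, 7, 4, 6
Ranks of variable 2: 1, 5, 4, 2, 6, 7, 3
d = r₁ − r₂: 0, -3, 1, 1, 1, -3, 3
d²: 0, 9, 1, 1, 1, 9, 9; Σd² = 30
ρ = 1 − 6·30/(7·48) = 1 − 180/336 = 0.464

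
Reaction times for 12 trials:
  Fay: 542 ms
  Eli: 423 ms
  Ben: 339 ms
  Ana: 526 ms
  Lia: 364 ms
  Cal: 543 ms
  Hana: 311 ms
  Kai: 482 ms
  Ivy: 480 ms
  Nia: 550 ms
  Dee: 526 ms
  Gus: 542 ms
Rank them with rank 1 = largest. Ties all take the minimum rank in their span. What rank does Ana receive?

Sorted (descending): 550, 543, 542, 542, 526, 526, 482, 480, 423, 364, 339, 311
The 2 values of 542 occupy positions 3–4 → each gets rank 3.
The 2 values of 526 occupy positions 5–6 → each gets rank 5.
Ana has value 526 ms → rank 5.

5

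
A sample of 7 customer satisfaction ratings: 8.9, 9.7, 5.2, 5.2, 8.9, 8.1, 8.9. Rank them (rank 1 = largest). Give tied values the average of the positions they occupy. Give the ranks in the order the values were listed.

3, 1, 6.5, 6.5, 3, 5, 3

Sorted (descending): 9.7, 8.9, 8.9, 8.9, 8.1, 5.2, 5.2
The 3 values of 8.9 occupy positions 2–4 → average rank 3.
The 2 values of 5.2 occupy positions 6–7 → average rank (6+7)/2 = 6.5.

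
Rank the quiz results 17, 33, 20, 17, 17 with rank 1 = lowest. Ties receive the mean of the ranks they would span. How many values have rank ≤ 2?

Sorted (ascending): 17, 17, 17, 20, 33
The 3 values of 17 occupy positions 1–3 → average rank 2.
Ranks ≤ 2: {2, 2, 2} → 3 values.

3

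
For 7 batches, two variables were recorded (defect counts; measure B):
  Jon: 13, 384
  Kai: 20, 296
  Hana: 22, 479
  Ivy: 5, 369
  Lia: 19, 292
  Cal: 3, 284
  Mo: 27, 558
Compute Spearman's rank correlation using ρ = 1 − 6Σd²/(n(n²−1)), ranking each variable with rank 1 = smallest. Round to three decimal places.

0.714

Ranks of variable 1: 3, 5, 6, 2, 4, 1, 7
Ranks of variable 2: 5, 3, 6, 4, 2, 1, 7
d = r₁ − r₂: -2, 2, 0, -2, 2, 0, 0
d²: 4, 4, 0, 4, 4, 0, 0; Σd² = 16
ρ = 1 − 6·16/(7·48) = 1 − 96/336 = 0.714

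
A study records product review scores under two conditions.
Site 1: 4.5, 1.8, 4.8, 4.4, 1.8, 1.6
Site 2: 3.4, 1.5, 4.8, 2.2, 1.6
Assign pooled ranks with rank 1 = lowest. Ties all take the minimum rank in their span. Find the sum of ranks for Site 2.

26

Sorted (ascending): 1.5, 1.6, 1.6, 1.8, 1.8, 2.2, 3.4, 4.4, 4.5, 4.8, 4.8
The 2 values of 1.6 occupy positions 2–3 → each gets rank 2.
The 2 values of 1.8 occupy positions 4–5 → each gets rank 4.
The 2 values of 4.8 occupy positions 10–11 → each gets rank 10.
Site 2 values → pooled ranks: 3.4→7, 1.5→1, 4.8→10, 2.2→6, 1.6→2
Rank sum = 7 + 1 + 10 + 6 + 2 = 26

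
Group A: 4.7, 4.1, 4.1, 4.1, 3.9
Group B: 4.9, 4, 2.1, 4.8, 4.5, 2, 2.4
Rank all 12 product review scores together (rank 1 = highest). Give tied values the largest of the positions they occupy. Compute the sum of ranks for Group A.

33

Sorted (descending): 4.9, 4.8, 4.7, 4.5, 4.1, 4.1, 4.1, 4, 3.9, 2.4, 2.1, 2
The 3 values of 4.1 occupy positions 5–7 → each gets rank 7.
Group A values → pooled ranks: 4.7→3, 4.1→7, 4.1→7, 4.1→7, 3.9→9
Rank sum = 3 + 7 + 7 + 7 + 9 = 33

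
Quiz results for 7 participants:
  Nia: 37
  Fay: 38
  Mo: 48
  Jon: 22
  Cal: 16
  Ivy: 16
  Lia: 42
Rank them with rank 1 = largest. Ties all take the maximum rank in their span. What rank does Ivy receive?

Sorted (descending): 48, 42, 38, 37, 22, 16, 16
The 2 values of 16 occupy positions 6–7 → each gets rank 7.
Ivy has value 16 → rank 7.

7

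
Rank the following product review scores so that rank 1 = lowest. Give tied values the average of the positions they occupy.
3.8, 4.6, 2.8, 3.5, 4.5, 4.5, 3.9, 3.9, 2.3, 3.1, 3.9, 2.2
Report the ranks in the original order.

6, 12, 3, 5, 10.5, 10.5, 8, 8, 2, 4, 8, 1

Sorted (ascending): 2.2, 2.3, 2.8, 3.1, 3.5, 3.8, 3.9, 3.9, 3.9, 4.5, 4.5, 4.6
The 3 values of 3.9 occupy positions 7–9 → average rank 8.
The 2 values of 4.5 occupy positions 10–11 → average rank (10+11)/2 = 10.5.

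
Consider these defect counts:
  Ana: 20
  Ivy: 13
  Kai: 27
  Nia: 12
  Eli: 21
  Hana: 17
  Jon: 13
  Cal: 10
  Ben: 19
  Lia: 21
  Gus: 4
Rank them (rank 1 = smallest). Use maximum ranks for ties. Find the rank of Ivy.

5

Sorted (ascending): 4, 10, 12, 13, 13, 17, 19, 20, 21, 21, 27
The 2 values of 13 occupy positions 4–5 → each gets rank 5.
The 2 values of 21 occupy positions 9–10 → each gets rank 10.
Ivy has value 13 → rank 5.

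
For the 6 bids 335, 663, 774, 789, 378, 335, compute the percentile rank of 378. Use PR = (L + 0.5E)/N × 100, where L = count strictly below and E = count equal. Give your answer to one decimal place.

41.7

N = 6.
Strictly below 378: 2. Equal to 378: 1.
PR = (2 + 0.5·1)/6 × 100 = 41.7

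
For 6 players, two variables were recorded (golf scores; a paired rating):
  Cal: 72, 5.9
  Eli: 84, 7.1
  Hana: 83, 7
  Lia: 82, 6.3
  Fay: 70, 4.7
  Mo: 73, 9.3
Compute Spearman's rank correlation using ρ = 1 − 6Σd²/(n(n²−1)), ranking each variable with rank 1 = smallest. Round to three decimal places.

Ranks of variable 1: 2, 6, 5, 4, 1, 3
Ranks of variable 2: 2, 5, 4, 3, 1, 6
d = r₁ − r₂: 0, 1, 1, 1, 0, -3
d²: 0, 1, 1, 1, 0, 9; Σd² = 12
ρ = 1 − 6·12/(6·35) = 1 − 72/210 = 0.657

0.657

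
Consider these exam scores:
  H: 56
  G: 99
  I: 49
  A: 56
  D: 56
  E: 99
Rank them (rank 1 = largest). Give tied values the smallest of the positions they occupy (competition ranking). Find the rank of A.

Sorted (descending): 99, 99, 56, 56, 56, 49
The 2 values of 99 occupy positions 1–2 → each gets rank 1.
The 3 values of 56 occupy positions 3–5 → each gets rank 3.
A has value 56 → rank 3.

3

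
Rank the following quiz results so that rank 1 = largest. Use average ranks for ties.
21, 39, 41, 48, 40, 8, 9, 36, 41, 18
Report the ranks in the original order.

7, 5, 2.5, 1, 4, 10, 9, 6, 2.5, 8

Sorted (descending): 48, 41, 41, 40, 39, 36, 21, 18, 9, 8
The 2 values of 41 occupy positions 2–3 → average rank (2+3)/2 = 2.5.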